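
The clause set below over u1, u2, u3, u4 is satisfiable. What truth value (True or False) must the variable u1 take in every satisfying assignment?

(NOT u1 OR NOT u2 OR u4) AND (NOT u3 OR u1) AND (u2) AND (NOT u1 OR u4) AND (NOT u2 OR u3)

True

Suppose u1 = false.
Unit clause (NOT u3) forces u3 = false.
Unit clause (u2) forces u2 = true.
But (NOT u2) is also a unit clause — contradiction.
So every satisfying assignment has u1 = True.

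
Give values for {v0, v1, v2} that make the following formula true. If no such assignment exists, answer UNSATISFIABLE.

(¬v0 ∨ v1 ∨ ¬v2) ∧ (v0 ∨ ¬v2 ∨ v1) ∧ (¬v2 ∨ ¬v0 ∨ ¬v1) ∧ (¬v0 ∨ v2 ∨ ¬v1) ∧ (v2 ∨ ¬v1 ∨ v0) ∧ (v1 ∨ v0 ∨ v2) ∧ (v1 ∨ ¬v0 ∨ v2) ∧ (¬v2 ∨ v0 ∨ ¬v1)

UNSATISFIABLE

Suppose v0 = False.
Suppose v2 = False.
Unit clause (¬v1) forces v1 = False.
Now (v1) is unsatisfied and unit — conflict.
So v2 must be the other value — set v2 = True.
Unit clause (v1) forces v1 = True.
Now (¬v1) is unsatisfied and unit — conflict.
Both values of v2 lead to a conflict.
So v0 must be the other value — set v0 = True.
Suppose v1 = True.
Unit clause (¬v2) forces v2 = False.
Now (v2) is unsatisfied and unit — conflict.
So v1 must be the other value — set v1 = False.
Unit clause (¬v2) forces v2 = False.
Now (v2) is unsatisfied and unit — conflict.
Both values of v1 lead to a conflict.
Both values of v0 lead to a conflict.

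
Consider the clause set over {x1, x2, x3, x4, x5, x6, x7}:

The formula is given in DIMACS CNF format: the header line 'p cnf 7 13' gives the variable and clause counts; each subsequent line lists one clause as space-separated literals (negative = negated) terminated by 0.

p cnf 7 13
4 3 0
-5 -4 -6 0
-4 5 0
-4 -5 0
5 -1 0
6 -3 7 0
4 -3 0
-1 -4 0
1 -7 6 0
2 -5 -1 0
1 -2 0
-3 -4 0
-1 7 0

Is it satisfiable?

Unsatisfiable

Branch on x4: set x4 = True.
Unit clause (x5) forces x5 = True.
Now (¬x5) is unsatisfied and unit — conflict.
Backtrack on x4: now try x4 = False.
Unit clause (x3) forces x3 = True.
Now (¬x3) is unsatisfied and unit — conflict.
Neither x4 = True nor x4 = False works.
No assignment satisfies every clause.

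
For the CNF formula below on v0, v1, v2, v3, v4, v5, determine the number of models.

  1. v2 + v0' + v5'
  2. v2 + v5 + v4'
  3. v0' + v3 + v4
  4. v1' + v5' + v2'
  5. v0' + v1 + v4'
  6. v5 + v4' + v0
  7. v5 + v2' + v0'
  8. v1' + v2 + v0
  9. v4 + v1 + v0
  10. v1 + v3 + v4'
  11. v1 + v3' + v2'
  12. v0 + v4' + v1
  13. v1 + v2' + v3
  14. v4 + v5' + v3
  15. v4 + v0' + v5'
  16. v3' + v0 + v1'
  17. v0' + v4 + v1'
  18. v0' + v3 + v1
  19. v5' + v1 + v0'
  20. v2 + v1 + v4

There are 2^6 = 64 truth assignments over (v0, v1, v2, v3, v4, v5).
Split on v3. With v3 = 1, the clauses containing v3 are satisfied and v3' drops from the rest; 0 of the 2^5 = 32 assignments to the other variables satisfy what remains.
With v3 = 0, by the same count on the reduced clause set, 1 assignment works.
Total: 0 + 1 = 1.

1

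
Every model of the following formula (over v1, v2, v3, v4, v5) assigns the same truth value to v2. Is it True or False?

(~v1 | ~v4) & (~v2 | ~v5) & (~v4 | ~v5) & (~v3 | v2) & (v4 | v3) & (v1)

Suppose v2 = 0.
From the singleton clause (~v3), v3 = 0.
From the singleton clause (v4), v4 = 1.
From the singleton clause (~v1), v1 = 0.
That conflicts with the unit clause (v1).
So every satisfying assignment has v2 = True.

True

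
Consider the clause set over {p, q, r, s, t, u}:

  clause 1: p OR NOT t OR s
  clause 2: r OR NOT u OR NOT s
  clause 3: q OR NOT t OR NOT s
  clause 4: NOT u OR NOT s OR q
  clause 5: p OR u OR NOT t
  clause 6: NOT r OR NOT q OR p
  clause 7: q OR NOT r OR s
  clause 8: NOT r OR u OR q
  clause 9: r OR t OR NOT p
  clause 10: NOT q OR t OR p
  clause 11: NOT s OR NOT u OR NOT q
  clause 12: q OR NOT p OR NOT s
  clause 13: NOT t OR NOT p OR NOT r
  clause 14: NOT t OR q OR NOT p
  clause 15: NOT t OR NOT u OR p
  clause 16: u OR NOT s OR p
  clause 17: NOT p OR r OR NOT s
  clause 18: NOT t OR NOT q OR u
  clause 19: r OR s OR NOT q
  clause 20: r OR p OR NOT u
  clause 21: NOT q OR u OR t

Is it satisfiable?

Yes, satisfiable

Case p = true:
Case r = true:
The clause (NOT t) is unit, so t = false.
Case q = true:
The clause (u) is unit, so u = true.
The clause (NOT s) is unit, so s = false.
This assignment satisfies each clause.
A satisfying assignment: p ↦ true, q ↦ true, r ↦ true, s ↦ false, t ↦ false, u ↦ true.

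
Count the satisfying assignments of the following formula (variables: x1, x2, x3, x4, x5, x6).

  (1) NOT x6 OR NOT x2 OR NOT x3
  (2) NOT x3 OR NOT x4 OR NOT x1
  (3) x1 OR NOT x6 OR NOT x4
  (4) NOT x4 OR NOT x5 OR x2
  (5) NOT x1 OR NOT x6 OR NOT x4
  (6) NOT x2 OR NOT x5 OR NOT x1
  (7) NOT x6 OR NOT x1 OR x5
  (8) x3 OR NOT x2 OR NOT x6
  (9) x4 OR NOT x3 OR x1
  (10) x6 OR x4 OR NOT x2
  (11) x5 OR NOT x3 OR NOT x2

17

There are 2^6 = 64 truth assignments over (x1, x2, x3, x4, x5, x6).
Split on x1. With x1 = true, the clauses containing x1 are satisfied and NOT x1 drops from the rest; 8 of the 2^5 = 32 assignments to the other variables satisfy what remains.
With x1 = false, by the same count on the reduced clause set, 9 assignments work.
(One model: x1=F, x2=F, x3=F, x4=F, x5=F, x6=F.)
Total: 8 + 9 = 17.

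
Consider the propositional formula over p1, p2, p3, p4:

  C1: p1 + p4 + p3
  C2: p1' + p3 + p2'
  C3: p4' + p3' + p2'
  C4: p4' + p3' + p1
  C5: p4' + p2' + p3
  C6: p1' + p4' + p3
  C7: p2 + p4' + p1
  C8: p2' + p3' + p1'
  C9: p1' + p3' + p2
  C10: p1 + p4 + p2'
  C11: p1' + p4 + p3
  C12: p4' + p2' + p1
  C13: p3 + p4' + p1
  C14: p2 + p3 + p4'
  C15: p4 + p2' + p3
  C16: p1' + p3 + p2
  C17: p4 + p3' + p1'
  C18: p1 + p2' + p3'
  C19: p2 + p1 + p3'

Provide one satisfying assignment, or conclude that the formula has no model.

Suppose p1 = 1.
Suppose p3 = 1.
(p2') alone gives p2 = 0.
But (p2) is also a unit clause — contradiction.
So p3 must be the other value — set p3 = 0.
(p2') alone gives p2 = 0.
But (p2) is also a unit clause — contradiction.
Both values of p3 lead to a conflict.
So p1 must be the other value — set p1 = 0.
Suppose p4 = 1.
(p3') alone gives p3 = 0.
But (p3) is also a unit clause — contradiction.
So p4 must be the other value — set p4 = 0.
(p3) alone gives p3 = 1.
(p2') alone gives p2 = 0.
But (p2) is also a unit clause — contradiction.
Both values of p4 lead to a conflict.
Both values of p1 lead to a conflict.

UNSATISFIABLE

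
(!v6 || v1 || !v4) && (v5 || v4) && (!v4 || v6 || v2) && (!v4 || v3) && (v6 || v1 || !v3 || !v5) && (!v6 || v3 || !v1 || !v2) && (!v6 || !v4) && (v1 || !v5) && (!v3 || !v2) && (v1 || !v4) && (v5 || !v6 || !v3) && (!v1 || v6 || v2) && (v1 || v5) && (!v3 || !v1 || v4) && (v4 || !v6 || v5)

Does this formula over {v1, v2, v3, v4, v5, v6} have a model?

Suppose v5 = true.
(v1) alone gives v1 = true.
Suppose v4 = false.
(!v3) alone gives v3 = false.
Suppose v6 = false.
(v2) alone gives v2 = true.
Every clause now holds.
A satisfying assignment: v1=true,  v2=true,  v3=false,  v4=false,  v5=true,  v6=false.

Satisfiable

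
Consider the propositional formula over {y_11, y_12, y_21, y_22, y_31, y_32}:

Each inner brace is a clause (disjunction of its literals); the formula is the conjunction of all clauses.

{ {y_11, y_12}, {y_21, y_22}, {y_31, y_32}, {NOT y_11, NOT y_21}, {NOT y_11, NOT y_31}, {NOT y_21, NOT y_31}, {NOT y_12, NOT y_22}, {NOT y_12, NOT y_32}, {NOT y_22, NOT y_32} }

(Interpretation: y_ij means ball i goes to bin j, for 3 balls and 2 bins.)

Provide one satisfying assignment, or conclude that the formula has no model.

Try y_11 = true.
The clause (NOT y_21) is unit, so y_21 = false.
The clause (y_22) is unit, so y_22 = true.
The clause (NOT y_31) is unit, so y_31 = false.
The clause (y_32) is unit, so y_32 = true.
That conflicts with the unit clause (NOT y_32).
Undo y_11 and try y_11 = false.
The clause (y_12) is unit, so y_12 = true.
The clause (NOT y_22) is unit, so y_22 = false.
The clause (y_21) is unit, so y_21 = true.
The clause (NOT y_31) is unit, so y_31 = false.
The clause (y_32) is unit, so y_32 = true.
That conflicts with the unit clause (NOT y_32).
Neither y_11 = true nor y_11 = false works.

UNSATISFIABLE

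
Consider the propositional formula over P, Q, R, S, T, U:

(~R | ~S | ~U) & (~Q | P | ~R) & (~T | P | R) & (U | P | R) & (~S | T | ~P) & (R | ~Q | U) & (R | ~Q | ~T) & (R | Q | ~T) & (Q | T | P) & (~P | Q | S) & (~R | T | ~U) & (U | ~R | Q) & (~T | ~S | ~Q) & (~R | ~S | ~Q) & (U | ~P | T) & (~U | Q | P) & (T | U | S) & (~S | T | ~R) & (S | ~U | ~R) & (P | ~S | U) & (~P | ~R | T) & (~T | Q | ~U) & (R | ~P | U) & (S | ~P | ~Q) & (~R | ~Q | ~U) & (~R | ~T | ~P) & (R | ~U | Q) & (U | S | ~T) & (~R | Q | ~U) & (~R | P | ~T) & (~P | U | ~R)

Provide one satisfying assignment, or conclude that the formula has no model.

Try R = 0.
Try T = 0.
Try U = 1.
Unit clause (Q) forces Q = 1.
Try S = 0.
Unit clause (~P) forces P = 0.
Every clause now holds.

P=0, Q=1, R=0, S=0, T=0, U=1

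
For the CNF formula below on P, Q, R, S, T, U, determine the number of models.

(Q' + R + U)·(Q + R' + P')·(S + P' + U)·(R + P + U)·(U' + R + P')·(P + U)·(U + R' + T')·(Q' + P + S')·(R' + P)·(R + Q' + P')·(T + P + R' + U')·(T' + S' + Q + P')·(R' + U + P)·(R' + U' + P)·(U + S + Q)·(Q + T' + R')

There are 2^6 = 64 truth assignments over (P, Q, R, S, T, U).
Split on U. With U = 1, the clauses containing U are satisfied and U' drops from the rest; 10 of the 2^5 = 32 assignments to the other variables satisfy what remains.
With U = 0, by the same count on the reduced clause set, 2 assignments work.
Total: 10 + 2 = 12.

12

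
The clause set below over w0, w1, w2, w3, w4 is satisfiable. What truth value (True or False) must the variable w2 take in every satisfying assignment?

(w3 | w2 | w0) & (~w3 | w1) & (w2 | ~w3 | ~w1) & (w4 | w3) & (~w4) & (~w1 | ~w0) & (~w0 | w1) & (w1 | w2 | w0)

Suppose w2 = 0.
Unit clause (~w4) forces w4 = 0.
Unit clause (w3) forces w3 = 1.
Unit clause (w1) forces w1 = 1.
That conflicts with the unit clause (~w1).
So every satisfying assignment has w2 = True.

True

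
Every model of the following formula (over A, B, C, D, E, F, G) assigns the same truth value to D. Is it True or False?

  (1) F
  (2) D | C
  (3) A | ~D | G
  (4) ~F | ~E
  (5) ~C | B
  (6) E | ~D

False

Suppose D = 1.
The clause (F) is unit, so F = 1.
The clause (~E) is unit, so E = 0.
But (E) is also a unit clause — contradiction.
So every satisfying assignment has D = False.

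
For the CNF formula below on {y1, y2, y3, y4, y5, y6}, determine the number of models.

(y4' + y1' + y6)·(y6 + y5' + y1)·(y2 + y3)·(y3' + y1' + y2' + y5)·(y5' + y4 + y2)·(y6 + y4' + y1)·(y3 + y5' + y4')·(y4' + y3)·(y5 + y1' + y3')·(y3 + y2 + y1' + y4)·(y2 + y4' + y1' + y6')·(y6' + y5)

There are 2^6 = 64 truth assignments over (y1, y2, y3, y4, y5, y6).
Split on y6. With y6 = 1, the clauses containing y6 are satisfied and y6' drops from the rest; 7 of the 2^5 = 32 assignments to the other variables satisfy what remains.
With y6 = 0, by the same count on the reduced clause set, 6 assignments work.
(One model: y1=F, y2=F, y3=T, y4=F, y5=F, y6=F.)
Total: 7 + 6 = 13.

13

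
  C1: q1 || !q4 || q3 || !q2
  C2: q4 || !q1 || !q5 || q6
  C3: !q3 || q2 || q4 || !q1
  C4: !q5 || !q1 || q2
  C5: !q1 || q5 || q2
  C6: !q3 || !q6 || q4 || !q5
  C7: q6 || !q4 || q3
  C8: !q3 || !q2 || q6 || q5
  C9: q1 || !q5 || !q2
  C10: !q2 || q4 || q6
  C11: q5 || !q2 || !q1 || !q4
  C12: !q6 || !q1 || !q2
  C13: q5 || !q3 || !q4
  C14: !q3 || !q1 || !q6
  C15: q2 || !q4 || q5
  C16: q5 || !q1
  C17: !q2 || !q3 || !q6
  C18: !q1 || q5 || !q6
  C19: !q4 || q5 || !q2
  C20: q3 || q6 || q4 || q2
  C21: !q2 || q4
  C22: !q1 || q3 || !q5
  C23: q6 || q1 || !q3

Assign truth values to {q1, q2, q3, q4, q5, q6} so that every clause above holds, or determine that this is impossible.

q1: true,  q2: true,  q3: true,  q4: true,  q5: true,  q6: false

Case q5 = true:
Case q1 = true:
The clause (q2) is unit, so q2 = true.
The clause (!q6) is unit, so q6 = false.
The clause (q4) is unit, so q4 = true.
The clause (q3) is unit, so q3 = true.
This assignment satisfies each clause.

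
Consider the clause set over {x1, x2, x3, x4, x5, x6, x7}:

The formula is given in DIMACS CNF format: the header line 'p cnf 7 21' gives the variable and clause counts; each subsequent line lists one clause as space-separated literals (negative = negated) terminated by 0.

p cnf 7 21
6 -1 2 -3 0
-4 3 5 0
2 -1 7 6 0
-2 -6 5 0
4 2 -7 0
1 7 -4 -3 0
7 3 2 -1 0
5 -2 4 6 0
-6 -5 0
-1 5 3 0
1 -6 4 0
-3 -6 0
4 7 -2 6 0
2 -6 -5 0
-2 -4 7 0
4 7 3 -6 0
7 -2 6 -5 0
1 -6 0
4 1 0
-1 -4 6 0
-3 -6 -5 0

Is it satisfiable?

Yes, satisfiable

Branch on x6: set x6 = False.
Branch on x4: set x4 = True.
(¬x1) alone gives x1 = False.
Branch on x3: set x3 = True.
(x7) alone gives x7 = True.
All clauses hold; x2, x5 can take either value.
A satisfying assignment: x1 ↦ False,  x2 ↦ True,  x3 ↦ True,  x4 ↦ True,  x5 ↦ False,  x6 ↦ False,  x7 ↦ True.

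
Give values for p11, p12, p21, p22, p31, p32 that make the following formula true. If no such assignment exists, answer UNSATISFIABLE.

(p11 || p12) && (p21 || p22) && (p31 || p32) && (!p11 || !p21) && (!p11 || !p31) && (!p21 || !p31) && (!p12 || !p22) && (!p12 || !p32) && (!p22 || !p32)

Case p11 = true:
The clause (!p21) is unit, so p21 = false.
The clause (p22) is unit, so p22 = true.
The clause (!p31) is unit, so p31 = false.
The clause (p32) is unit, so p32 = true.
But (!p32) is also a unit clause — contradiction.
So p11 must be the other value — set p11 = false.
The clause (p12) is unit, so p12 = true.
The clause (!p22) is unit, so p22 = false.
The clause (p21) is unit, so p21 = true.
The clause (!p31) is unit, so p31 = false.
The clause (p32) is unit, so p32 = true.
But (!p32) is also a unit clause — contradiction.
Either choice for p11 ends in contradiction.

UNSATISFIABLE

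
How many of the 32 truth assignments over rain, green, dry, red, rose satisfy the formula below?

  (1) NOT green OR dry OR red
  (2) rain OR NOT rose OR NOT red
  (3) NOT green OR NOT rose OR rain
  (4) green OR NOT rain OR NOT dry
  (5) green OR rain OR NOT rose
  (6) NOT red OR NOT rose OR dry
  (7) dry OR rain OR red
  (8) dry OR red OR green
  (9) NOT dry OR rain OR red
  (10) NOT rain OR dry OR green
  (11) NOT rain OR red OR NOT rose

There are 2^5 = 32 truth assignments over (rain, green, dry, red, rose).
Split on rain. With rain = true, the clauses containing rain are satisfied and NOT rain drops from the rest; 4 of the 2^4 = 16 assignments to the other variables satisfy what remains.
With rain = false, by the same count on the reduced clause set, 4 assignments work.
Total: 4 + 4 = 8.

8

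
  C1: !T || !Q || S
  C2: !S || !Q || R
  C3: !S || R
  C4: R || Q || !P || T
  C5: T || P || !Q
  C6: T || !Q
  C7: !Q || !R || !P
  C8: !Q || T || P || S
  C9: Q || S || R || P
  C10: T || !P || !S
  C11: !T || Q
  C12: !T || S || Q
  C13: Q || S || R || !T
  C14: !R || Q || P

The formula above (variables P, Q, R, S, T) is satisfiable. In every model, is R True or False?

True

Suppose R = false.
The clause (!S) is unit, so S = false.
Case T = false:
The clause (!Q) is unit, so Q = false.
The clause (!P) is unit, so P = false.
That conflicts with the unit clause (P).
Undo T and try T = true.
The clause (!Q) is unit, so Q = false.
That conflicts with the unit clause (Q).
Either choice for T ends in contradiction.
So every satisfying assignment has R = True.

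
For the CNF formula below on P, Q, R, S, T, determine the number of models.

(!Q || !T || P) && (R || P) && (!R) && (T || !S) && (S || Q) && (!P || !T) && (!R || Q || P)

1

There are 2^5 = 32 truth assignments over (P, Q, R, S, T).
Split on Q. With Q = true, the clauses containing Q are satisfied and !Q drops from the rest; 1 of the 2^4 = 16 assignments to the other variables satisfy what remains.
With Q = false, by the same count on the reduced clause set, 0 assignments work.
(One model: P=T, Q=T, R=F, S=F, T=F.)
Total: 1 + 0 = 1.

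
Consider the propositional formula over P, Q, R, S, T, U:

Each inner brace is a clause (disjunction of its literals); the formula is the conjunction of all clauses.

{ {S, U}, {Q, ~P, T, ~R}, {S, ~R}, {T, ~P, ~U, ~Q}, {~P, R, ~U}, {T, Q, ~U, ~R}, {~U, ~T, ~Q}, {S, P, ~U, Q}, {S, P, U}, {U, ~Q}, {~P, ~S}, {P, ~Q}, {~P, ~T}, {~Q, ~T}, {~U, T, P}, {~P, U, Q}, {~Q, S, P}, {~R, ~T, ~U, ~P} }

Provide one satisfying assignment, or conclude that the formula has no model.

P=0,  Q=0,  R=1,  S=1,  T=1,  U=1

Branch on S: set S = 1.
The clause (~P) is unit, so P = 0.
The clause (~Q) is unit, so Q = 0.
Branch on U: set U = 1.
The clause (T) is unit, so T = 1.
No clause remains; R is free.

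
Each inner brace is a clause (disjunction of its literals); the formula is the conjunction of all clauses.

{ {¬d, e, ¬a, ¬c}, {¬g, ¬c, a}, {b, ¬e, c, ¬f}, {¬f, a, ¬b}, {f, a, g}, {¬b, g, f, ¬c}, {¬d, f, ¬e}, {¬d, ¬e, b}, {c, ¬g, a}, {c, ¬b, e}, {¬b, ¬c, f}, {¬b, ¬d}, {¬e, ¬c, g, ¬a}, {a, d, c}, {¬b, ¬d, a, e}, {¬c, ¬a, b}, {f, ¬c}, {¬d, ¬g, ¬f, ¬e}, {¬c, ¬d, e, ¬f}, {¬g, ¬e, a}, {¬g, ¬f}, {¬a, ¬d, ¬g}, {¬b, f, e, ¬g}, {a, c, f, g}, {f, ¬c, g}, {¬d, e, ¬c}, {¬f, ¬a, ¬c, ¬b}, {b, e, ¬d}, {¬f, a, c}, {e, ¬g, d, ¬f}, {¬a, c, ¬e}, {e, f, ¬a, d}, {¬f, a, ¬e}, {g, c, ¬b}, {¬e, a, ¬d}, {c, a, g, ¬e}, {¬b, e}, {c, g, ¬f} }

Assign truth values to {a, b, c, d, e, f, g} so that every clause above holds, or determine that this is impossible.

Try b = False.
Try d = False.
Try a = False.
(c) alone gives c = True.
(¬g) alone gives g = False.
(f) alone gives f = True.
(¬e) alone gives e = False.
Every clause now holds.

a ↦ False,  b ↦ False,  c ↦ True,  d ↦ False,  e ↦ False,  f ↦ True,  g ↦ False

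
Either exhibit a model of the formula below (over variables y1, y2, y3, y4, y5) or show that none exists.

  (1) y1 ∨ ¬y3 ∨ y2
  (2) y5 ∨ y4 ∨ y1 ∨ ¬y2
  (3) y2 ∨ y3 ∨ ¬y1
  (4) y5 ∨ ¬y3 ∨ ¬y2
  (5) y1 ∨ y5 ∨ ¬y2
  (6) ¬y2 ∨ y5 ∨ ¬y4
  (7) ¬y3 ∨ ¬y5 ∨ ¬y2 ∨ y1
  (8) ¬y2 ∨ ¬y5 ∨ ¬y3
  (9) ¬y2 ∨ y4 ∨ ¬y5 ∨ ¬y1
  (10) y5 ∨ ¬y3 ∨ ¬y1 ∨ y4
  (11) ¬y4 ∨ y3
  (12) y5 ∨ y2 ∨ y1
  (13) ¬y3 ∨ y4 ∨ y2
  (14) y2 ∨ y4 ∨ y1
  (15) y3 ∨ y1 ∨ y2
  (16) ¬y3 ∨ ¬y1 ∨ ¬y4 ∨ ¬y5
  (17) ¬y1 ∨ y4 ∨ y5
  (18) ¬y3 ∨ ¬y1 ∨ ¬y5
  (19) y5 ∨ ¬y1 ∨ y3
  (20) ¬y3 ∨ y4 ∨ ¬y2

Suppose y4 = False.
Suppose y3 = False.
Suppose y2 = True.
Suppose y5 = True.
From the singleton clause (¬y1), y1 = False.
Every clause now holds.

y1: False,  y2: True,  y3: False,  y4: False,  y5: True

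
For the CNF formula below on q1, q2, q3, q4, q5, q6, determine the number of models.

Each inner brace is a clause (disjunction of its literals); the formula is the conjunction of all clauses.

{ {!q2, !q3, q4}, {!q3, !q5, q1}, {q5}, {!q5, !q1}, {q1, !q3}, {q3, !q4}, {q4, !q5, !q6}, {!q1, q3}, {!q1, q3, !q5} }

2

There are 2^6 = 64 truth assignments over (q1, q2, q3, q4, q5, q6).
Split on q6. With q6 = true, the clauses containing q6 are satisfied and !q6 drops from the rest; 0 of the 2^5 = 32 assignments to the other variables satisfy what remains.
With q6 = false, by the same count on the reduced clause set, 2 assignments work.
Total: 0 + 2 = 2.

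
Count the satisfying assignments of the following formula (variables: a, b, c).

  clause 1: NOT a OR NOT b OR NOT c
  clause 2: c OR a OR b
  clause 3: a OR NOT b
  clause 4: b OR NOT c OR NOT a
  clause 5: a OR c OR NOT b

There are 2^3 = 8 truth assignments over (a, b, c).
Check each against the 5 clauses (columns in the order a, b, c):
  F F F  ✗ fails (c OR a OR b)
  F F T  ✓ satisfies all
  F T F  ✗ fails (a OR NOT b)
  F T T  ✗ fails (a OR NOT b)
  T F F  ✓ satisfies all
  T F T  ✗ fails (b OR NOT c OR NOT a)
  T T F  ✓ satisfies all
  T T T  ✗ fails (NOT a OR NOT b OR NOT c)
3 of the 8 rows are models.

3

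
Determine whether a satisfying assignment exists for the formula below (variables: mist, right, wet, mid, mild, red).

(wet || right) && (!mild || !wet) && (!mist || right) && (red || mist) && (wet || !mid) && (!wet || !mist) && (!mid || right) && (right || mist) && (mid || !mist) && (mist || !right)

Unsatisfiable

Branch on wet: set wet = true.
The clause (!mild) is unit, so mild = false.
The clause (!mist) is unit, so mist = false.
The clause (red) is unit, so red = true.
The clause (right) is unit, so right = true.
That conflicts with the unit clause (!right).
Undo wet and try wet = false.
The clause (right) is unit, so right = true.
The clause (!mid) is unit, so mid = false.
The clause (!mist) is unit, so mist = false.
That conflicts with the unit clause (mist).
Either choice for wet ends in contradiction.
No assignment satisfies every clause.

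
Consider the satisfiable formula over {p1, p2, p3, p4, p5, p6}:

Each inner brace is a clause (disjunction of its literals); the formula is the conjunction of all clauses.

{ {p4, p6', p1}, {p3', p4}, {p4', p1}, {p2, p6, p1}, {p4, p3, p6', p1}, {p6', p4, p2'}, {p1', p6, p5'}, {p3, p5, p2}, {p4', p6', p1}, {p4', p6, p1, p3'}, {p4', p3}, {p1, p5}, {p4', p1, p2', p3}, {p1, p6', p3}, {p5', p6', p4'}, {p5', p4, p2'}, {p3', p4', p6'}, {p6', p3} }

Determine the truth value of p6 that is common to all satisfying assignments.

Suppose p6 = 1.
Unit clause (p3) forces p3 = 1.
Unit clause (p4) forces p4 = 1.
That conflicts with the unit clause (p4').
So every satisfying assignment has p6 = False.

False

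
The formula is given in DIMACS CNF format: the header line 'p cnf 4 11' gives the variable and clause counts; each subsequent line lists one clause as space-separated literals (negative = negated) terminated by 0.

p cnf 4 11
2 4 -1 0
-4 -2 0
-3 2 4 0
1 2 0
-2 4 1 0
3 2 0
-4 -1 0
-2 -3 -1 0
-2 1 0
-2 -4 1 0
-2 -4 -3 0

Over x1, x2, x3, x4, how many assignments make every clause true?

1

There are 2^4 = 16 truth assignments over (x1, x2, x3, x4).
Split on x1. With x1 = True, the clauses containing x1 are satisfied and ¬x1 drops from the rest; 1 of the 2^3 = 8 assignments to the other variables satisfy what remains.
With x1 = False, by the same count on the reduced clause set, 0 assignments work.
Total: 1 + 0 = 1.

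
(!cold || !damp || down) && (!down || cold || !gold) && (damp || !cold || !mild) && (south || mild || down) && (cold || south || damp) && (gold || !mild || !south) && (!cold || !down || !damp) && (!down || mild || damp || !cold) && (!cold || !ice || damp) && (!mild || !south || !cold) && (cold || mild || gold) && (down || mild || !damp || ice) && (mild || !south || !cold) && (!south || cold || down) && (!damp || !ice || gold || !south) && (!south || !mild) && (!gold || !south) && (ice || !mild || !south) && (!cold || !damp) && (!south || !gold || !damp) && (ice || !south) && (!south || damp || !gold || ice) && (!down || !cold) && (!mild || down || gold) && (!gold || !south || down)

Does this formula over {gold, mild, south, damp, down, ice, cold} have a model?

Try south = false.
Try mild = true.
Try damp = true.
(!cold) alone gives cold = false.
Try down = false.
(gold) alone gives gold = true.
All clauses hold; ice can take either value.
A satisfying assignment: gold=true, mild=true, south=false, damp=true, down=false, ice=true, cold=false.

Yes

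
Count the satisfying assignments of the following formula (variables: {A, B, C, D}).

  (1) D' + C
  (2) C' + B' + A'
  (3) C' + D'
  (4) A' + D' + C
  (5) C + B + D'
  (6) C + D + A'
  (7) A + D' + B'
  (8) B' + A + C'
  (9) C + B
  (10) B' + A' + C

There are 2^4 = 16 truth assignments over (A, B, C, D).
Check each against the 10 clauses (columns in the order A, B, C, D):
  F F F F  ✗ fails (C + B)
  F F F T  ✗ fails (D' + C)
  F F T F  ✓ satisfies all
  F F T T  ✗ fails (C' + D')
  F T F F  ✓ satisfies all
  F T F T  ✗ fails (D' + C)
  F T T F  ✗ fails (B' + A + C')
  F T T T  ✗ fails (C' + D')
  T F F F  ✗ fails (C + D + A')
  T F F T  ✗ fails (D' + C)
  T F T F  ✓ satisfies all
  T F T T  ✗ fails (C' + D')
  T T F F  ✗ fails (C + D + A')
  T T F T  ✗ fails (D' + C)
  T T T F  ✗ fails (C' + B' + A')
  T T T T  ✗ fails (C' + B' + A')
3 of the 16 rows are models.

3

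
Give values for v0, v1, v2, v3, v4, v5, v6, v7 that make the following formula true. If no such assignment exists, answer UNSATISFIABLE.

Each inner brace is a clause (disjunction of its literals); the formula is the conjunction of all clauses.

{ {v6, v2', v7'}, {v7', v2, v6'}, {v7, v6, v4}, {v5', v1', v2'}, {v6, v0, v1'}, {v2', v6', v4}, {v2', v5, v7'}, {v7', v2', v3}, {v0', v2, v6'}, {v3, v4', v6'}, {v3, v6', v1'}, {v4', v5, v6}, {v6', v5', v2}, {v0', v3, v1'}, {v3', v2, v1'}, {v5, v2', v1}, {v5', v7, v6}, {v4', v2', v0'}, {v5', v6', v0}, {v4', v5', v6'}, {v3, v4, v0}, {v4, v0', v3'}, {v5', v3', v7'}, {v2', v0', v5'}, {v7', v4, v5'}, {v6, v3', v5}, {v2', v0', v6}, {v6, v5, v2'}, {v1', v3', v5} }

v0 ↦ 1; v1 ↦ 0; v2 ↦ 0; v3 ↦ 0; v4 ↦ 1; v5 ↦ 1; v6 ↦ 0; v7 ↦ 1

Case v6 = 0:
Case v2 = 0:
Case v7 = 1:
Case v0 = 1:
Case v4 = 1:
(v5) alone gives v5 = 1.
(v3') alone gives v3 = 0.
(v1') alone gives v1 = 0.
Every clause now holds.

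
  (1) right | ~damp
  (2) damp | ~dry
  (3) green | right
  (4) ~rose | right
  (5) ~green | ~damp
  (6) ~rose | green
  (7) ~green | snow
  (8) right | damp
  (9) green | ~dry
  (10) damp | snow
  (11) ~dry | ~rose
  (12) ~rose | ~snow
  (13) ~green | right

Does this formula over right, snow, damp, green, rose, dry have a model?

Yes

Try right = 1.
Try damp = 1.
Unit clause (~green) forces green = 0.
Unit clause (~rose) forces rose = 0.
Unit clause (~dry) forces dry = 0.
Every clause is now satisfied; snow is unconstrained.
A satisfying assignment: right=1,  snow=1,  damp=1,  green=0,  rose=0,  dry=0.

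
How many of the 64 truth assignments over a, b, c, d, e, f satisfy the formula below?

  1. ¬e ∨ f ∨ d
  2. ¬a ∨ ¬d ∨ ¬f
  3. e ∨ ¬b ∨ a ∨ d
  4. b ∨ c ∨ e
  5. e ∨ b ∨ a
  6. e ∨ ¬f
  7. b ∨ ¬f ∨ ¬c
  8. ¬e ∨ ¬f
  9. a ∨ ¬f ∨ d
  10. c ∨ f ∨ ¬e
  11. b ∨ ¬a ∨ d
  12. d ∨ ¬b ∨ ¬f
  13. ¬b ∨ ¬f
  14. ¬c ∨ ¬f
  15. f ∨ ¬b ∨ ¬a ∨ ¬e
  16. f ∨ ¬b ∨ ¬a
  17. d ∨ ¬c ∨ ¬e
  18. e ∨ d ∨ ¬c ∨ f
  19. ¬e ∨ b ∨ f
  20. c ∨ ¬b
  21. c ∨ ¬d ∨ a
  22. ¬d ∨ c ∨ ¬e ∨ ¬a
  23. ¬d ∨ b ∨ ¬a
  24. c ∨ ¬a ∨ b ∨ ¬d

There are 2^6 = 64 truth assignments over (a, b, c, d, e, f).
Split on a. With a = True, the clauses containing a are satisfied and ¬a drops from the rest; 0 of the 2^5 = 32 assignments to the other variables satisfy what remains.
With a = False, by the same count on the reduced clause set, 2 assignments work.
(One model: a=F, b=T, c=T, d=T, e=F, f=F.)
Total: 0 + 2 = 2.

2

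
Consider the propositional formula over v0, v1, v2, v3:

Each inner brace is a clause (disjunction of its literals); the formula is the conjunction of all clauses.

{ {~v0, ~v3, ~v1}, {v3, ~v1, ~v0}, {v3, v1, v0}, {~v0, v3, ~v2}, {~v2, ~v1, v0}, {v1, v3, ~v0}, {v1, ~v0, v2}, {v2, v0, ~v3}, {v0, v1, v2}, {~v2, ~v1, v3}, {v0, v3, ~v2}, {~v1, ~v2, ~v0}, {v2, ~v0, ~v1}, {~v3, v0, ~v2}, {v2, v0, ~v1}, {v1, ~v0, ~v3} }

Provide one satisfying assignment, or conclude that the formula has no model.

UNSATISFIABLE

Branch on v0: set v0 = 0.
Branch on v3: set v3 = 1.
(v2) alone gives v2 = 1.
But (~v2) is also a unit clause — contradiction.
Backtrack on v3: now try v3 = 0.
(v1) alone gives v1 = 1.
(~v2) alone gives v2 = 0.
But (v2) is also a unit clause — contradiction.
Neither v3 = 1 nor v3 = 0 works.
Backtrack on v0: now try v0 = 1.
Branch on v3: set v3 = 0.
(~v1) alone gives v1 = 0.
But (v1) is also a unit clause — contradiction.
Backtrack on v3: now try v3 = 1.
(~v1) alone gives v1 = 0.
But (v1) is also a unit clause — contradiction.
Neither v3 = 1 nor v3 = 0 works.
Neither v0 = 1 nor v0 = 0 works.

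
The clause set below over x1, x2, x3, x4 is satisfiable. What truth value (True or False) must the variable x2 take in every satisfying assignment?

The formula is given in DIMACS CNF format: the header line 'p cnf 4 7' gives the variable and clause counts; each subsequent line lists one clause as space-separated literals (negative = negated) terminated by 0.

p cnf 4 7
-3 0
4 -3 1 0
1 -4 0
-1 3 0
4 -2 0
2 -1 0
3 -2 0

Suppose x2 = True.
(¬x3) alone gives x3 = False.
But (x3) is also a unit clause — contradiction.
So every satisfying assignment has x2 = False.

False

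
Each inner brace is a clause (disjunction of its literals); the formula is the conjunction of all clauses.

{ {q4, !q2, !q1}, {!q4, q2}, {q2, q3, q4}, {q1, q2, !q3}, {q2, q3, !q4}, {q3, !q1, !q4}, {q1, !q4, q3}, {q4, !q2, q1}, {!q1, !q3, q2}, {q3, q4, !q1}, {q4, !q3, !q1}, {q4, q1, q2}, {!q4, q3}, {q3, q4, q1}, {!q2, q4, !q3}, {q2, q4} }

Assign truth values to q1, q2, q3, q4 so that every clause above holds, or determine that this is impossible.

Branch on q4: set q4 = true.
(q2) alone gives q2 = true.
(q3) alone gives q3 = true.
All clauses hold; q1 can take either value.

q1=false; q2=true; q3=true; q4=true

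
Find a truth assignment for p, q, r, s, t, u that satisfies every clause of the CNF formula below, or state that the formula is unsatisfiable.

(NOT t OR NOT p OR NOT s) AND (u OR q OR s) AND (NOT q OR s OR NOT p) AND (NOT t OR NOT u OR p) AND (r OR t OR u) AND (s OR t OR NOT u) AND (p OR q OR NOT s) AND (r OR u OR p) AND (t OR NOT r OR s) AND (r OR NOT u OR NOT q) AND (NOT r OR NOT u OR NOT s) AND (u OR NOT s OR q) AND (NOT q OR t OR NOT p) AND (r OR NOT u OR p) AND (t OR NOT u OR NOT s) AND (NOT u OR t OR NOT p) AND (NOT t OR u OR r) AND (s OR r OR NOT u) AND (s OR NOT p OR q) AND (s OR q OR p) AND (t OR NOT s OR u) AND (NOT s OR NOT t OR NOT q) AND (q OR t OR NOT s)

Try t = true.
Try p = false.
From the singleton clause (NOT u), u = false.
From the singleton clause (r), r = true.
Try q = true.
From the singleton clause (NOT s), s = false.
All clauses are satisfied.

p ↦ false, q ↦ true, r ↦ true, s ↦ false, t ↦ true, u ↦ false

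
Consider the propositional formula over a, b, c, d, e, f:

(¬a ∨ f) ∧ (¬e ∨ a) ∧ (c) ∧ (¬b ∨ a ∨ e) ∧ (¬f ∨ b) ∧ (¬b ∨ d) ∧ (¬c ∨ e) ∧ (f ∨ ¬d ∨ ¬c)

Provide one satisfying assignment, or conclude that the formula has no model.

a=True; b=True; c=True; d=True; e=True; f=True

Unit clause (c) forces c = True.
Unit clause (e) forces e = True.
Unit clause (a) forces a = True.
Unit clause (f) forces f = True.
Unit clause (b) forces b = True.
Unit clause (d) forces d = True.
Every clause now holds.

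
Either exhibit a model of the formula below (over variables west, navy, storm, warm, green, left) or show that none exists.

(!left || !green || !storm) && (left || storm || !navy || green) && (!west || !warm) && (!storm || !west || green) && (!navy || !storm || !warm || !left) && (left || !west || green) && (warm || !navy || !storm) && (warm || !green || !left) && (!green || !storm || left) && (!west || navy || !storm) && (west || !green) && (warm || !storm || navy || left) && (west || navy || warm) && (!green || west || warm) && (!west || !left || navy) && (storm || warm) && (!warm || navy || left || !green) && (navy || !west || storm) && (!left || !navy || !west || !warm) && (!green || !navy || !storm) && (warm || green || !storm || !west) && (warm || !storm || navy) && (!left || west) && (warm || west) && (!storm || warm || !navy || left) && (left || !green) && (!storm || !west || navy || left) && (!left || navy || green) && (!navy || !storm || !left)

Case west = false:
(!green) alone gives green = false.
(!left) alone gives left = false.
(warm) alone gives warm = true.
Case storm = true:
No clause remains; navy is free.

west=false, navy=false, storm=true, warm=true, green=false, left=false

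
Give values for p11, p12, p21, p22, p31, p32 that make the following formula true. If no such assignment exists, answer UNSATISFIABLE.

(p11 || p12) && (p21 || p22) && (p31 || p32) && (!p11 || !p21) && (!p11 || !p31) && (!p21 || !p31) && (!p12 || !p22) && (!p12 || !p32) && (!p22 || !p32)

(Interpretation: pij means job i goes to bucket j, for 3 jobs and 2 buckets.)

UNSATISFIABLE

Suppose p11 = true.
Unit clause (!p21) forces p21 = false.
Unit clause (p22) forces p22 = true.
Unit clause (!p31) forces p31 = false.
Unit clause (p32) forces p32 = true.
But (!p32) is also a unit clause — contradiction.
So p11 must be the other value — set p11 = false.
Unit clause (p12) forces p12 = true.
Unit clause (!p22) forces p22 = false.
Unit clause (p21) forces p21 = true.
Unit clause (!p31) forces p31 = false.
Unit clause (p32) forces p32 = true.
But (!p32) is also a unit clause — contradiction.
Either choice for p11 ends in contradiction.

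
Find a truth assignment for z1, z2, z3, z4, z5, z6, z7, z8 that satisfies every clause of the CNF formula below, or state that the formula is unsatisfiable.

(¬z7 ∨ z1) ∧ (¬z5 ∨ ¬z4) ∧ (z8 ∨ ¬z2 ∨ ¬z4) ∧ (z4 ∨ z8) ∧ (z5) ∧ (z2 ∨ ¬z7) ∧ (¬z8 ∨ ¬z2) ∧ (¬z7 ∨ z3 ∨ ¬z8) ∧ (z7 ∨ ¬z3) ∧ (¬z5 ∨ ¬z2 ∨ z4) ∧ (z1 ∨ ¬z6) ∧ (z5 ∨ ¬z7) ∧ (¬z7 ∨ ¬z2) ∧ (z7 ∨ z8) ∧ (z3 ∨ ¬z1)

z1=False; z2=False; z3=False; z4=False; z5=True; z6=False; z7=False; z8=True

The clause (z5) is unit, so z5 = True.
The clause (¬z4) is unit, so z4 = False.
The clause (z8) is unit, so z8 = True.
The clause (¬z2) is unit, so z2 = False.
The clause (¬z7) is unit, so z7 = False.
The clause (¬z3) is unit, so z3 = False.
The clause (¬z1) is unit, so z1 = False.
The clause (¬z6) is unit, so z6 = False.
This assignment satisfies each clause.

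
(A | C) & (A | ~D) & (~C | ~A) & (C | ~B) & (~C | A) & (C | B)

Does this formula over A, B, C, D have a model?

No, unsatisfiable

Branch on A: set A = 1.
Unit clause (~C) forces C = 0.
Unit clause (~B) forces B = 0.
Now (B) is unsatisfied and unit — conflict.
Undo A and try A = 0.
Unit clause (C) forces C = 1.
Now (~C) is unsatisfied and unit — conflict.
Both values of A lead to a conflict.
No assignment satisfies every clause.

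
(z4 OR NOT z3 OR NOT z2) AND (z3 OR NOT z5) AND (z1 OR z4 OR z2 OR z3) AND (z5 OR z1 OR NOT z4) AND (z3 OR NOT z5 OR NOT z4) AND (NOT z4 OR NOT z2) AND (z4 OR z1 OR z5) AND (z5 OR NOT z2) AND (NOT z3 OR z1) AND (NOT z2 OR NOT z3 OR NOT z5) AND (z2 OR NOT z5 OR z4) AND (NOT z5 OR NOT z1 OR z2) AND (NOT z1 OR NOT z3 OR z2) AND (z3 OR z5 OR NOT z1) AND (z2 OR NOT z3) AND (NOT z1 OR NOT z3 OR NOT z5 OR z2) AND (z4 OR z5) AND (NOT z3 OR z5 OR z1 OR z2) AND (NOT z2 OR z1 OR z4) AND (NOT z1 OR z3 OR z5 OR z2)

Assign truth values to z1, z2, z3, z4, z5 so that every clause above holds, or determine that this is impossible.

Branch on z3: set z3 = true.
From the singleton clause (z1), z1 = true.
From the singleton clause (z2), z2 = true.
From the singleton clause (z4), z4 = true.
But (NOT z4) is also a unit clause — contradiction.
That branch fails; take z3 = false instead.
From the singleton clause (NOT z5), z5 = false.
From the singleton clause (NOT z2), z2 = false.
From the singleton clause (NOT z1), z1 = false.
From the singleton clause (z4), z4 = true.
But (NOT z4) is also a unit clause — contradiction.
Either choice for z3 ends in contradiction.

UNSATISFIABLE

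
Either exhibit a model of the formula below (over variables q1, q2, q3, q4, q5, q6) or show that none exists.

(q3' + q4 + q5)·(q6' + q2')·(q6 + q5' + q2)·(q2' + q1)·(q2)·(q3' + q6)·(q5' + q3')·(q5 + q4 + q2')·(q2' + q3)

(q2) alone gives q2 = 1.
(q6') alone gives q6 = 0.
(q1) alone gives q1 = 1.
(q3') alone gives q3 = 0.
But (q3) is also a unit clause — contradiction.

UNSATISFIABLE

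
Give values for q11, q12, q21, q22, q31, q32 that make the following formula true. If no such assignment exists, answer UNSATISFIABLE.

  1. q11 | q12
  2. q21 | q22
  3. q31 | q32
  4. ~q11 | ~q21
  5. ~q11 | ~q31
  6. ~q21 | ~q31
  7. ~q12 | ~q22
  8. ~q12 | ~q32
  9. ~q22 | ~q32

UNSATISFIABLE

Try q11 = 1.
The clause (~q21) is unit, so q21 = 0.
The clause (q22) is unit, so q22 = 1.
The clause (~q31) is unit, so q31 = 0.
The clause (q32) is unit, so q32 = 1.
Now (~q32) is unsatisfied and unit — conflict.
Backtrack on q11: now try q11 = 0.
The clause (q12) is unit, so q12 = 1.
The clause (~q22) is unit, so q22 = 0.
The clause (q21) is unit, so q21 = 1.
The clause (~q31) is unit, so q31 = 0.
The clause (q32) is unit, so q32 = 1.
Now (~q32) is unsatisfied and unit — conflict.
Neither q11 = 1 nor q11 = 0 works.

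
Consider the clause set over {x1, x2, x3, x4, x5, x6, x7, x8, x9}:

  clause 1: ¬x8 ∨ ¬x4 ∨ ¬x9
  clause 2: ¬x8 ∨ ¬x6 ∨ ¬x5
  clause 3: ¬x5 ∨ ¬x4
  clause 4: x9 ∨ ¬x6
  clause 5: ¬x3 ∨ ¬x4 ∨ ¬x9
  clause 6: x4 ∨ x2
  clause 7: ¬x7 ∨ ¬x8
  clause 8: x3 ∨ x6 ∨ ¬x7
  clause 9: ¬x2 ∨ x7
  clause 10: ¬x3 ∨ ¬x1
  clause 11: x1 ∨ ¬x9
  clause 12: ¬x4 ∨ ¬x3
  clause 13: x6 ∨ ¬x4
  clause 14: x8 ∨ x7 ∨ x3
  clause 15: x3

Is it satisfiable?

Yes

From the singleton clause (x3), x3 = True.
From the singleton clause (¬x1), x1 = False.
From the singleton clause (¬x9), x9 = False.
From the singleton clause (¬x6), x6 = False.
From the singleton clause (¬x4), x4 = False.
From the singleton clause (x2), x2 = True.
From the singleton clause (x7), x7 = True.
From the singleton clause (¬x8), x8 = False.
No clause remains; x5 is free.
A satisfying assignment: x1: False; x2: True; x3: True; x4: False; x5: True; x6: False; x7: True; x8: False; x9: False.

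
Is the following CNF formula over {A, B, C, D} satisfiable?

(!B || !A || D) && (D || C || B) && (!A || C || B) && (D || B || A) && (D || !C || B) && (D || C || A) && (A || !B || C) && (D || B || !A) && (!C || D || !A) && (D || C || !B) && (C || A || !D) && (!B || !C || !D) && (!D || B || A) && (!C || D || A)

Suppose B = true.
Suppose A = true.
From the singleton clause (D), D = true.
From the singleton clause (!C), C = false.
This assignment satisfies each clause.
A satisfying assignment: A=true; B=true; C=false; D=true.

Yes, satisfiable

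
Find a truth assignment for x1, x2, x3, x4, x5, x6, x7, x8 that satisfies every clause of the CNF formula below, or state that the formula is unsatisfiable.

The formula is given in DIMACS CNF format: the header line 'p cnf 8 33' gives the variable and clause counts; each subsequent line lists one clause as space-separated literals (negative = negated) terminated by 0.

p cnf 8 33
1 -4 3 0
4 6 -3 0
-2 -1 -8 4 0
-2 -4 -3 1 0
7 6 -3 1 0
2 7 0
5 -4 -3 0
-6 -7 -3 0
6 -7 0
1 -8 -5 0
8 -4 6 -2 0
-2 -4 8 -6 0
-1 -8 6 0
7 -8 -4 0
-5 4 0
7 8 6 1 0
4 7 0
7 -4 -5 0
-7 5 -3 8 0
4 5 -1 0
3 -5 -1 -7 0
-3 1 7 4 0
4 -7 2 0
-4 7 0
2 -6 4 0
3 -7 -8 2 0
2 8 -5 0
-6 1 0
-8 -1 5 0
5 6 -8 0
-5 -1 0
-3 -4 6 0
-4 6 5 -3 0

x1: True,  x2: False,  x3: False,  x4: True,  x5: False,  x6: True,  x7: True,  x8: False

Branch on x2: set x2 = False.
Unit clause (x7) forces x7 = True.
Unit clause (x6) forces x6 = True.
Unit clause (¬x3) forces x3 = False.
Unit clause (x4) forces x4 = True.
Unit clause (x1) forces x1 = True.
Unit clause (¬x5) forces x5 = False.
Unit clause (¬x8) forces x8 = False.
This assignment satisfies each clause.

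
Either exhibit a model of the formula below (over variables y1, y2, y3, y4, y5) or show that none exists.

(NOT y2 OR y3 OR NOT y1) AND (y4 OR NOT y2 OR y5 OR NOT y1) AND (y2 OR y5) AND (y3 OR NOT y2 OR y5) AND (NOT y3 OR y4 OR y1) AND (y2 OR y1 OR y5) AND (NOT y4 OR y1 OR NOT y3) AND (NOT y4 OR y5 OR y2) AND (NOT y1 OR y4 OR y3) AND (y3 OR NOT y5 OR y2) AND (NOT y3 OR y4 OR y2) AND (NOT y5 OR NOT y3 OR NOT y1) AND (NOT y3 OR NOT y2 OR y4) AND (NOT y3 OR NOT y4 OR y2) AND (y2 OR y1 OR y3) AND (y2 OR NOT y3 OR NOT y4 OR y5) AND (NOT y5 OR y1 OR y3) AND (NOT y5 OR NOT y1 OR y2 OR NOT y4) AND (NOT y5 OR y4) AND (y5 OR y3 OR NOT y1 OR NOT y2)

Try y2 = true.
Try y3 = true.
(y4) alone gives y4 = true.
(y1) alone gives y1 = true.
(NOT y5) alone gives y5 = false.
All clauses are satisfied.

y1=true, y2=true, y3=true, y4=true, y5=false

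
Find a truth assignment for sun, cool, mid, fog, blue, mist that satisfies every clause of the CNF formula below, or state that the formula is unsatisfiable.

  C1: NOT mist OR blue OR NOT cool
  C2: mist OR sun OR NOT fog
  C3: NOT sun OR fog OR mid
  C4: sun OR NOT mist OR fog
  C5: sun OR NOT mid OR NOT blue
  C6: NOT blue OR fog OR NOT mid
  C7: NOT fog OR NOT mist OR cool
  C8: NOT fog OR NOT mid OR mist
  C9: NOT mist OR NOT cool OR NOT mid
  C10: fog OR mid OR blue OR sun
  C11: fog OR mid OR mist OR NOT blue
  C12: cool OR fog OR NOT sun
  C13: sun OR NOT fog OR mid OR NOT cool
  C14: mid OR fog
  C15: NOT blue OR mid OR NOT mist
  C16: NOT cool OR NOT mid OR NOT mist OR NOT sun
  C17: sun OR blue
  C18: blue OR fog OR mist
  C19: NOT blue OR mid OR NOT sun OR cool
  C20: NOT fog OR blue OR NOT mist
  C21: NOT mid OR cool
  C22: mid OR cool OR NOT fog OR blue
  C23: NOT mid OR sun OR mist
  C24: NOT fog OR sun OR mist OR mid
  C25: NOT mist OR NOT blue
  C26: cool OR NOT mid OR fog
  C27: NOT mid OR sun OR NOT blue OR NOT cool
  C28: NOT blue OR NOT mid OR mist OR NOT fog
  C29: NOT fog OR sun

sun ↦ true,  cool ↦ true,  mid ↦ false,  fog ↦ true,  blue ↦ false,  mist ↦ false

Branch on mid: set mid = false.
The clause (fog) is unit, so fog = true.
The clause (sun) is unit, so sun = true.
Branch on mist: set mist = false.
Branch on blue: set blue = false.
The clause (cool) is unit, so cool = true.
This assignment satisfies each clause.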